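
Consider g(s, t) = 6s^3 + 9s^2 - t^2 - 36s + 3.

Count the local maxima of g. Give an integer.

1

g separates as a function of s plus a function of t, so ∇g=0 decouples.
∂g/∂s = 18(s - 1)(s + 2) = 0 at s ∈ {-2, 1}; ∂g/∂t = -2t = 0 at t ∈ {0}.
The Hessian is diagonal: diag(g_ss, g_tt). Second derivatives: g_ss(-2)=-54, g_ss(1)=54; g_tt(0)=-2.
Local maxima occur where both diagonal entries negative: (-2, 0). Count: 1.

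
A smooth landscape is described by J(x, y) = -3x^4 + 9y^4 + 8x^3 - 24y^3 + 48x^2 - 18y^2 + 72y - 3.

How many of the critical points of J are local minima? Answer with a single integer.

J separates as a function of x plus a function of y, so ∇J=0 decouples.
∂J/∂x = -12x(x - 4)(x + 2) = 0 at x ∈ {-2, 0, 4}; ∂J/∂y = 36(y - 2)(y - 1)(y + 1) = 0 at y ∈ {-1, 1, 2}.
The Hessian is diagonal: diag(J_xx, J_yy). Second derivatives: J_xx(-2)=-144, J_xx(0)=96, J_xx(4)=-288; J_yy(-1)=216, J_yy(1)=-72, J_yy(2)=108.
Local minima occur where both diagonal entries positive: (0, -1), (0, 2). Count: 2.

2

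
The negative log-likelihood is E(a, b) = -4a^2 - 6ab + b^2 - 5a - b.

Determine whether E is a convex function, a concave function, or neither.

neither

E is quadratic, so its Hessian is the constant matrix H = [[-8, -6], [-6, 2]].
det(H) = -52, tr(H) = -6.
det(H) < 0, so H is indefinite: neither convex nor concave.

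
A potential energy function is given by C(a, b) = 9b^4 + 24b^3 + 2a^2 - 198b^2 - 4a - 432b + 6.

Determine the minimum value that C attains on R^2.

-1697

C(a,b) separates as P(a) + Q(b) + 6, so its minimum is min P + min Q + 6.
P'(a) = 4a - 4 vanishes at a ∈ {1}; Q'(b) = 36(b - 3)(b + 1)(b + 4) vanishes at b ∈ {-4, -1, 3}.
Local minima of P (where P''>0): P(1)=-2. Local minima of Q: Q(-4)=-672, Q(3)=-1701.
So the global minimum of C is P(1) + Q(3) + 6 = -2 − 1701 + 6 = -1697, attained at (1, 3).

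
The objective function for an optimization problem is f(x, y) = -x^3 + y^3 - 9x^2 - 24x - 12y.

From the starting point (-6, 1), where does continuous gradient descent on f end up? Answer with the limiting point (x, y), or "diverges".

f is separable, so gradient descent decouples: x follows -∂f/∂x, y follows -∂f/∂y.
∂f/∂x = -3(x + 2)(x + 4); at x=-6 this is -24, so x increases.
∂f/∂y = 3(y - 2)(y + 2); at y=1 this is -9, so y increases.
x converges to its nearest critical value -4 (a local min of the x-part); y converges to 2. The iterate converges to (-4, 2).

(-4, 2)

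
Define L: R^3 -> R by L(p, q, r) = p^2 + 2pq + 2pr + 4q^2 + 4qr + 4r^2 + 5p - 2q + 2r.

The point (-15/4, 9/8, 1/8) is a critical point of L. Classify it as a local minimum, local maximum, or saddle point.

local minimum

The Hessian is constant: H = [[2, 2, 2], [2, 8, 4], [2, 4, 8]].
Leading principal minors: Δ₁ = 2, Δ₂ = 12, Δ₃ = 64.
All leading minors are positive, so H is positive definite: a local minimum.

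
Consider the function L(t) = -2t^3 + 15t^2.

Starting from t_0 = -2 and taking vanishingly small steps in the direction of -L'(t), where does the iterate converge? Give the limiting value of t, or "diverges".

L'(t) = -6t(t - 5), so L'(-2) = -84.
Gradient descent moves in the -L' direction, i.e. t is increasing.
The nearest critical point in that direction is t = 0, where L'' = 30 > 0 (a local minimum). The iterate converges there.

0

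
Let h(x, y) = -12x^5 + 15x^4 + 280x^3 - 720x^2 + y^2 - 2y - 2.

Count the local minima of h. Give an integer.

h separates as a function of x plus a function of y, so ∇h=0 decouples.
∂h/∂x = -60x(x - 3)(x - 2)(x + 4) = 0 at x ∈ {-4, 0, 2, 3}; ∂h/∂y = 2(y - 1) = 0 at y ∈ {1}.
The Hessian is diagonal: diag(h_xx, h_yy). Second derivatives: h_xx(-4)=10080, h_xx(0)=-1440, h_xx(2)=720, h_xx(3)=-1260; h_yy(1)=2.
Local minima occur where both diagonal entries positive: (-4, 1), (2, 1). Count: 2.

2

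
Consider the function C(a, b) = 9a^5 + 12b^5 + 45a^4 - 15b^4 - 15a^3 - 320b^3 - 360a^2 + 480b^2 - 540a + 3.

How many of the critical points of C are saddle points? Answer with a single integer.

C separates as a function of a plus a function of b, so ∇C=0 decouples.
∂C/∂a = 45(a - 2)(a + 1)(a + 2)(a + 3) = 0 at a ∈ {-3, -2, -1, 2}; ∂C/∂b = 60b(b - 4)(b - 1)(b + 4) = 0 at b ∈ {-4, 0, 1, 4}.
The Hessian is diagonal: diag(C_aa, C_bb). Second derivatives: C_aa(-3)=-450, C_aa(-2)=180, C_aa(-1)=-270, C_aa(2)=2700; C_bb(-4)=-9600, C_bb(0)=960, C_bb(1)=-900, C_bb(4)=5760.
Saddle points occur where the two diagonal entries have opposite signs: (-3, 0), (-3, 4), (-2, -4), (-2, 1), (-1, 0), (-1, 4), (2, -4), (2, 1). Count: 8.

8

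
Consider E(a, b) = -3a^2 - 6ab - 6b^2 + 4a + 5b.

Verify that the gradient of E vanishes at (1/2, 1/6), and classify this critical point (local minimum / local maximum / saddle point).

∇E = (-6a - 6b + 4, -6a - 12b + 5); substituting (1/2, 1/6) gives ∇E = (0, 0), so (1/2, 1/6) is indeed a critical point.
The Hessian of E is constant: H = [[-6, -6], [-6, -12]].
det(H) = (-6)·(-12) − (-6)² = 36.
det(H) > 0 and tr(H) = -18 < 0, so H is negative definite and the point is a local maximum.

local maximum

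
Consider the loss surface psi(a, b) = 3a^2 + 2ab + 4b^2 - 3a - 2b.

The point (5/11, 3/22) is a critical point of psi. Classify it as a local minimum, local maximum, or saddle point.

local minimum

The Hessian of psi is constant: H = [[6, 2], [2, 8]].
det(H) = 6·8 − 2² = 44.
det(H) > 0 and tr(H) = 14 > 0, so H is positive definite and the point is a local minimum.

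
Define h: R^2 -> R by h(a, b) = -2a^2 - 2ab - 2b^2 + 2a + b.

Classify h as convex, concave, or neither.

concave

h is quadratic, so its Hessian is the constant matrix H = [[-4, -2], [-2, -4]].
det(H) = 12, tr(H) = -8.
det(H) > 0 and tr(H) < 0, so H is negative definite everywhere: concave.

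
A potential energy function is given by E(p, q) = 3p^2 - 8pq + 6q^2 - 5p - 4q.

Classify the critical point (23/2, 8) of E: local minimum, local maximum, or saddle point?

local minimum

The Hessian of E is constant: H = [[6, -8], [-8, 12]].
det(H) = 6·12 − (-8)² = 8.
det(H) > 0 and tr(H) = 18 > 0, so H is positive definite and the point is a local minimum.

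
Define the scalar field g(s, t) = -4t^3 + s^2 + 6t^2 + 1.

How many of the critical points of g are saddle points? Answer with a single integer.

g separates as a function of s plus a function of t, so ∇g=0 decouples.
∂g/∂s = 2s = 0 at s ∈ {0}; ∂g/∂t = -12t(t - 1) = 0 at t ∈ {0, 1}.
The Hessian is diagonal: diag(g_ss, g_tt). Second derivatives: g_ss(0)=2; g_tt(0)=12, g_tt(1)=-12.
Saddle points occur where the two diagonal entries have opposite signs: (0, 1). Count: 1.

1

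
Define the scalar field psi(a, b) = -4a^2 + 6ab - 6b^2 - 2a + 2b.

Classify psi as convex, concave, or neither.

concave

psi is quadratic, so its Hessian is the constant matrix H = [[-8, 6], [6, -12]].
det(H) = 60, tr(H) = -20.
det(H) > 0 and tr(H) < 0, so H is negative definite everywhere: concave.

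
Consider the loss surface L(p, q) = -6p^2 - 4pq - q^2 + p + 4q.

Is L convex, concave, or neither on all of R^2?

concave

L is quadratic, so its Hessian is the constant matrix H = [[-12, -4], [-4, -2]].
det(H) = 8, tr(H) = -14.
det(H) > 0 and tr(H) < 0, so H is negative definite everywhere: concave.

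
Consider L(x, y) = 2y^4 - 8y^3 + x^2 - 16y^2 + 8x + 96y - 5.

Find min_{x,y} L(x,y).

-181

L(x,y) separates as P(x) + Q(y) − 5, so its minimum is min P + min Q − 5.
P'(x) = 2x + 8 vanishes at x ∈ {-4}; Q'(y) = 8(y - 3)(y - 2)(y + 2) vanishes at y ∈ {-2, 2, 3}.
Local minima of P (where P''>0): P(-4)=-16. Local minima of Q: Q(-2)=-160, Q(3)=90.
So the global minimum of L is P(-4) + Q(-2) − 5 = -16 − 160 − 5 = -181, attained at (-4, -2).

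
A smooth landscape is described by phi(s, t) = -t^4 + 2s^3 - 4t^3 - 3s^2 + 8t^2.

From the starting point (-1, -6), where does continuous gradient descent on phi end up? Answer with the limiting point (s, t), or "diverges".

phi is separable, so gradient descent decouples: s follows -∂phi/∂s, t follows -∂phi/∂t.
∂phi/∂s = 6s(s - 1); at s=-1 this is 12, so s decreases.
∂phi/∂t = -4t(t - 1)(t + 4); at t=-6 this is 336, so t decreases.
The s-coordinate has no critical point in that direction and runs off to infinity.

diverges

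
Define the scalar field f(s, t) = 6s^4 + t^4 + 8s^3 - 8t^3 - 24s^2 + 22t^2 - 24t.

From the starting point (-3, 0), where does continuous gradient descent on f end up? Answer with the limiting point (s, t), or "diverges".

f is separable, so gradient descent decouples: s follows -∂f/∂s, t follows -∂f/∂t.
∂f/∂s = 24s(s - 1)(s + 2); at s=-3 this is -288, so s increases.
∂f/∂t = 4(t - 3)(t - 2)(t - 1); at t=0 this is -24, so t increases.
s converges to its nearest critical value -2 (a local min of the s-part); t converges to 1. The iterate converges to (-2, 1).

(-2, 1)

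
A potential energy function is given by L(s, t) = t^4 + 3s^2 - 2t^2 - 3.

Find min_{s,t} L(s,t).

-4

L(s,t) separates as P(s) + Q(t) − 3, so its minimum is min P + min Q − 3.
P'(s) = 6s vanishes at s ∈ {0}; Q'(t) = 4t(t - 1)(t + 1) vanishes at t ∈ {-1, 0, 1}.
Local minima of P (where P''>0): P(0)=0. Local minima of Q: Q(-1)=-1, Q(1)=-1.
So the global minimum of L is P(0) + Q(-1) − 3 = 0 − 1 − 3 = -4, attained at (0, -1).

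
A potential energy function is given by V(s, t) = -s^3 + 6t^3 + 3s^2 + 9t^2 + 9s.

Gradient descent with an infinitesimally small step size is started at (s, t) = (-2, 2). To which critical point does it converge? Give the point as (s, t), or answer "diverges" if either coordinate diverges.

(-1, 0)

V is separable, so gradient descent decouples: s follows -∂V/∂s, t follows -∂V/∂t.
∂V/∂s = -3(s - 3)(s + 1); at s=-2 this is -15, so s increases.
∂V/∂t = 18t(t + 1); at t=2 this is 108, so t decreases.
s converges to its nearest critical value -1 (a local min of the s-part); t converges to 0. The iterate converges to (-1, 0).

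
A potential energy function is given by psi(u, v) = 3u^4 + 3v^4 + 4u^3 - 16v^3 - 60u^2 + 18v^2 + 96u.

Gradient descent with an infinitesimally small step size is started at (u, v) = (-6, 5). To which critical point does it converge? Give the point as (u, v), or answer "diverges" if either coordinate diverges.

psi is separable, so gradient descent decouples: u follows -∂psi/∂u, v follows -∂psi/∂v.
∂psi/∂u = 12(u - 2)(u - 1)(u + 4); at u=-6 this is -1344, so u increases.
∂psi/∂v = 12v(v - 3)(v - 1); at v=5 this is 480, so v decreases.
u converges to its nearest critical value -4 (a local min of the u-part); v converges to 3. The iterate converges to (-4, 3).

(-4, 3)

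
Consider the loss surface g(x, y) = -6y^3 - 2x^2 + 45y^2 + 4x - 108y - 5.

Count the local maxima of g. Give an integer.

1

g separates as a function of x plus a function of y, so ∇g=0 decouples.
∂g/∂x = -4(x - 1) = 0 at x ∈ {1}; ∂g/∂y = -18(y - 3)(y - 2) = 0 at y ∈ {2, 3}.
The Hessian is diagonal: diag(g_xx, g_yy). Second derivatives: g_xx(1)=-4; g_yy(2)=18, g_yy(3)=-18.
Local maxima occur where both diagonal entries negative: (1, 3). Count: 1.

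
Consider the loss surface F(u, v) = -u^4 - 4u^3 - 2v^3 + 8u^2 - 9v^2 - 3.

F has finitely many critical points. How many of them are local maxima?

2

F separates as a function of u plus a function of v, so ∇F=0 decouples.
∂F/∂u = -4u(u - 1)(u + 4) = 0 at u ∈ {-4, 0, 1}; ∂F/∂v = -6v(v + 3) = 0 at v ∈ {-3, 0}.
The Hessian is diagonal: diag(F_uu, F_vv). Second derivatives: F_uu(-4)=-80, F_uu(0)=16, F_uu(1)=-20; F_vv(-3)=18, F_vv(0)=-18.
Local maxima occur where both diagonal entries negative: (-4, 0), (1, 0). Count: 2.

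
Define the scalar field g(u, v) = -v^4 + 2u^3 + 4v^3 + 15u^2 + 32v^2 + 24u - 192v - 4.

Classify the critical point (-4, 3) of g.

saddle point

The mixed partial ∂²g/∂u∂v is 0, so the Hessian at any point is diag(g_uu, g_vv) = diag(6(2u + 5), 4(-3v^2 + 6v + 16)).
At (-4, 3): H = diag(-18, 28).
The eigenvalues have opposite signs, so H is indefinite: a saddle point.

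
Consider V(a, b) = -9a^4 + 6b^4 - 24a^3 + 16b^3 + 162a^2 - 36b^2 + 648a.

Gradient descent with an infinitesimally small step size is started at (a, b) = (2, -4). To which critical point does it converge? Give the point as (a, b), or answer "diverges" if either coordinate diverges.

(-2, -3)

V is separable, so gradient descent decouples: a follows -∂V/∂a, b follows -∂V/∂b.
∂V/∂a = -36(a - 3)(a + 2)(a + 3); at a=2 this is 720, so a decreases.
∂V/∂b = 24b(b - 1)(b + 3); at b=-4 this is -480, so b increases.
a converges to its nearest critical value -2 (a local min of the a-part); b converges to -3. The iterate converges to (-2, -3).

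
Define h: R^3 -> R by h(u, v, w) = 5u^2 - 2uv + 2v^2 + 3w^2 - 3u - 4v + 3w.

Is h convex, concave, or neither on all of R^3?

h is quadratic, so its Hessian is the constant matrix H = [[10, -2, 0], [-2, 4, 0], [0, 0, 6]].
Leading principal minors: 10, 36, 216.
All positive ⇒ H ≻ 0 ⇒ convex.

convex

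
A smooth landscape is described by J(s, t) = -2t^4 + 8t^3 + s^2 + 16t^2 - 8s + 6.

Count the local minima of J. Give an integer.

J separates as a function of s plus a function of t, so ∇J=0 decouples.
∂J/∂s = 2(s - 4) = 0 at s ∈ {4}; ∂J/∂t = -8t(t - 4)(t + 1) = 0 at t ∈ {-1, 0, 4}.
The Hessian is diagonal: diag(J_ss, J_tt). Second derivatives: J_ss(4)=2; J_tt(-1)=-40, J_tt(0)=32, J_tt(4)=-160.
Local minima occur where both diagonal entries positive: (4, 0). Count: 1.

1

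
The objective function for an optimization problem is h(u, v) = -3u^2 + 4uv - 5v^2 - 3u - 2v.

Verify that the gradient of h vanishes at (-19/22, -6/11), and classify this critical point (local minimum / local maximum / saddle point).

∇h = (-6u + 4v - 3, 4u - 10v - 2); substituting (-19/22, -6/11) gives ∇h = (0, 0), so (-19/22, -6/11) is indeed a critical point.
The Hessian of h is constant: H = [[-6, 4], [4, -10]].
det(H) = (-6)·(-10) − 4² = 44.
det(H) > 0 and tr(H) = -16 < 0, so H is negative definite and the point is a local maximum.

local maximum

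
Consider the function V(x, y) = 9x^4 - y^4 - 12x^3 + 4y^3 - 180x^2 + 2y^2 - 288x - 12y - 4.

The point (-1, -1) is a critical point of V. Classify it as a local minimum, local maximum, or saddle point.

local maximum

The mixed partial ∂²V/∂x∂y is 0, so the Hessian at any point is diag(V_xx, V_yy) = diag(36(3x^2 - 2x - 10), 4(-3y^2 + 6y + 1)).
At (-1, -1): H = diag(-180, -32).
Both eigenvalues are negative, so H is negative definite: a local maximum.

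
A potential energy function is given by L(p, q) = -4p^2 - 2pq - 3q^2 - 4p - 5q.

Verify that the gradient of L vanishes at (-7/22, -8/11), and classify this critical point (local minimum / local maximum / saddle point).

∇L = (-8p - 2q - 4, -2p - 6q - 5); substituting (-7/22, -8/11) gives ∇L = (0, 0), so (-7/22, -8/11) is indeed a critical point.
The Hessian of L is constant: H = [[-8, -2], [-2, -6]].
det(H) = (-8)·(-6) − (-2)² = 44.
det(H) > 0 and tr(H) = -14 < 0, so H is negative definite and the point is a local maximum.

local maximum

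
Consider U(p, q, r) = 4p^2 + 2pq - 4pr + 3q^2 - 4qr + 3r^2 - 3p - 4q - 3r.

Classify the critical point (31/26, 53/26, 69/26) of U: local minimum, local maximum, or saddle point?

local minimum

The Hessian is constant: H = [[8, 2, -4], [2, 6, -4], [-4, -4, 6]].
Leading principal minors: Δ₁ = 8, Δ₂ = 44, Δ₃ = 104.
All leading minors are positive, so H is positive definite: a local minimum.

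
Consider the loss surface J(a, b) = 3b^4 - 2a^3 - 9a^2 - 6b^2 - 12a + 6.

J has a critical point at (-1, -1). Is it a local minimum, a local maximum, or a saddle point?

saddle point

The mixed partial ∂²J/∂a∂b is 0, so the Hessian at any point is diag(J_aa, J_bb) = diag(-6(2a + 3), 12(3b^2 - 1)).
At (-1, -1): H = diag(-6, 24).
The eigenvalues have opposite signs, so H is indefinite: a saddle point.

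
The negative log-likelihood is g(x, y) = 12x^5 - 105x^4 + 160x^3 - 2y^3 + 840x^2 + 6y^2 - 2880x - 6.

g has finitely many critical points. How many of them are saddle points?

4

g separates as a function of x plus a function of y, so ∇g=0 decouples.
∂g/∂x = 60(x - 4)(x - 3)(x - 2)(x + 2) = 0 at x ∈ {-2, 2, 3, 4}; ∂g/∂y = -6y(y - 2) = 0 at y ∈ {0, 2}.
The Hessian is diagonal: diag(g_xx, g_yy). Second derivatives: g_xx(-2)=-7200, g_xx(2)=480, g_xx(3)=-300, g_xx(4)=720; g_yy(0)=12, g_yy(2)=-12.
Saddle points occur where the two diagonal entries have opposite signs: (-2, 0), (2, 2), (3, 0), (4, 2). Count: 4.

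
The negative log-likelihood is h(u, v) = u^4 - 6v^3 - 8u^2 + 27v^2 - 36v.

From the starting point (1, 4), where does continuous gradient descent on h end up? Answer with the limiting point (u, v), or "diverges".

diverges

h is separable, so gradient descent decouples: u follows -∂h/∂u, v follows -∂h/∂v.
∂h/∂u = 4u(u - 2)(u + 2); at u=1 this is -12, so u increases.
∂h/∂v = -18(v - 2)(v - 1); at v=4 this is -108, so v increases.
The v-coordinate has no critical point in that direction and runs off to infinity.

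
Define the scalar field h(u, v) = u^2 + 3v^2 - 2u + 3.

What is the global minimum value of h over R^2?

2

h(u,v) separates as P(u) + Q(v) + 3, so its minimum is min P + min Q + 3.
P'(u) = 2u - 2 vanishes at u ∈ {1}; Q'(v) = 6v vanishes at v ∈ {0}.
Local minima of P (where P''>0): P(1)=-1. Local minima of Q: Q(0)=0.
So the global minimum of h is P(1) + Q(0) + 3 = -1 + 0 + 3 = 2, attained at (1, 0).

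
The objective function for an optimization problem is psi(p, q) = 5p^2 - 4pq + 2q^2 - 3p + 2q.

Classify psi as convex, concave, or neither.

psi is quadratic, so its Hessian is the constant matrix H = [[10, -4], [-4, 4]].
det(H) = 24, tr(H) = 14.
det(H) > 0 and tr(H) > 0, so H is positive definite everywhere: convex.

convex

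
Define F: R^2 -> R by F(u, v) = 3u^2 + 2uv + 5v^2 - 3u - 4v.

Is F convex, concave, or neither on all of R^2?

F is quadratic, so its Hessian is the constant matrix H = [[6, 2], [2, 10]].
det(H) = 56, tr(H) = 16.
det(H) > 0 and tr(H) > 0, so H is positive definite everywhere: convex.

convex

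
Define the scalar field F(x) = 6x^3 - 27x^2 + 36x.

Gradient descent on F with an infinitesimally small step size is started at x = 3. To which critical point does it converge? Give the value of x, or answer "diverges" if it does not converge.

2

F'(x) = 18(x - 2)(x - 1), so F'(3) = 36.
Gradient descent moves in the -F' direction, i.e. x is decreasing.
The nearest critical point in that direction is x = 2, where F'' = 18 > 0 (a local minimum). The iterate converges there.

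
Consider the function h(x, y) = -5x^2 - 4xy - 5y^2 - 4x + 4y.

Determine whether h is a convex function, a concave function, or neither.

h is quadratic, so its Hessian is the constant matrix H = [[-10, -4], [-4, -10]].
det(H) = 84, tr(H) = -20.
det(H) > 0 and tr(H) < 0, so H is negative definite everywhere: concave.

concave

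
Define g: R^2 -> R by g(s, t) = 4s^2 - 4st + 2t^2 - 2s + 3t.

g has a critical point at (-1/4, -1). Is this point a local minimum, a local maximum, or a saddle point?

The Hessian of g is constant: H = [[8, -4], [-4, 4]].
det(H) = 8·4 − (-4)² = 16.
det(H) > 0 and tr(H) = 12 > 0, so H is positive definite and the point is a local minimum.

local minimum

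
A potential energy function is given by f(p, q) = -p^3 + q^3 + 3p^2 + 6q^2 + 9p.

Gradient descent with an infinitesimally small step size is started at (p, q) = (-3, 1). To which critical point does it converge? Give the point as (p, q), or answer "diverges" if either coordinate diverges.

f is separable, so gradient descent decouples: p follows -∂f/∂p, q follows -∂f/∂q.
∂f/∂p = -3(p - 3)(p + 1); at p=-3 this is -36, so p increases.
∂f/∂q = 3q(q + 4); at q=1 this is 15, so q decreases.
p converges to its nearest critical value -1 (a local min of the p-part); q converges to 0. The iterate converges to (-1, 0).

(-1, 0)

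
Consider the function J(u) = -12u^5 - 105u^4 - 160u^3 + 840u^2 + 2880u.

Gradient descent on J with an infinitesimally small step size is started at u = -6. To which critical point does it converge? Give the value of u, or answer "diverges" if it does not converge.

-4

J'(u) = -60(u - 2)(u + 2)(u + 3)(u + 4), so J'(-6) = -11520.
Gradient descent moves in the -J' direction, i.e. u is increasing.
The nearest critical point in that direction is u = -4, where J'' = 720 > 0 (a local minimum). The iterate converges there.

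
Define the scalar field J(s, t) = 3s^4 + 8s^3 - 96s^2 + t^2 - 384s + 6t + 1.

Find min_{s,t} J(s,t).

J(s,t) separates as P(s) + Q(t) + 1, so its minimum is min P + min Q + 1.
P'(s) = 12(s - 4)(s + 2)(s + 4) vanishes at s ∈ {-4, -2, 4}; Q'(t) = 2(t + 3) vanishes at t ∈ {-3}.
Local minima of P (where P''>0): P(-4)=256, P(4)=-1792. Local minima of Q: Q(-3)=-9.
So the global minimum of J is P(4) + Q(-3) + 1 = -1792 − 9 + 1 = -1800, attained at (4, -3).

-1800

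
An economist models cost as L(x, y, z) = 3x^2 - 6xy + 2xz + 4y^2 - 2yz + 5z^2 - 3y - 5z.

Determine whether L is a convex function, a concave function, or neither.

L is quadratic, so its Hessian is the constant matrix H = [[6, -6, 2], [-6, 8, -2], [2, -2, 10]].
Leading principal minors: 6, 12, 112.
All positive ⇒ H ≻ 0 ⇒ convex.

convex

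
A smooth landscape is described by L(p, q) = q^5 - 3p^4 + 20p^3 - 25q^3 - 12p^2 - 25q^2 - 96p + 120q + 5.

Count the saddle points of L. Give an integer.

6

L separates as a function of p plus a function of q, so ∇L=0 decouples.
∂L/∂p = -12(p - 4)(p - 2)(p + 1) = 0 at p ∈ {-1, 2, 4}; ∂L/∂q = 5(q - 4)(q - 1)(q + 2)(q + 3) = 0 at q ∈ {-3, -2, 1, 4}.
The Hessian is diagonal: diag(L_pp, L_qq). Second derivatives: L_pp(-1)=-180, L_pp(2)=72, L_pp(4)=-120; L_qq(-3)=-140, L_qq(-2)=90, L_qq(1)=-180, L_qq(4)=630.
Saddle points occur where the two diagonal entries have opposite signs: (-1, -2), (-1, 4), (2, -3), (2, 1), (4, -2), (4, 4). Count: 6.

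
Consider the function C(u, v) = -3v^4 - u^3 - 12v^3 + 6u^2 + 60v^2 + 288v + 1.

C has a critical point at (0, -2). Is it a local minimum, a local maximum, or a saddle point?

local minimum

The mixed partial ∂²C/∂u∂v is 0, so the Hessian at any point is diag(C_uu, C_vv) = diag(6(-u + 2), 12(-3v^2 - 6v + 10)).
At (0, -2): H = diag(12, 120).
Both eigenvalues are positive, so H is positive definite: a local minimum.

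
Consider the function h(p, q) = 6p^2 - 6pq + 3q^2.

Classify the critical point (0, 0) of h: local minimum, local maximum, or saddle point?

The Hessian of h is constant: H = [[12, -6], [-6, 6]].
det(H) = 12·6 − (-6)² = 36.
det(H) > 0 and tr(H) = 18 > 0, so H is positive definite and the point is a local minimum.

local minimum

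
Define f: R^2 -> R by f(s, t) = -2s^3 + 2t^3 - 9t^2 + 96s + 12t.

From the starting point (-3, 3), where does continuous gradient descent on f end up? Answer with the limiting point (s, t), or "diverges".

f is separable, so gradient descent decouples: s follows -∂f/∂s, t follows -∂f/∂t.
∂f/∂s = -6(s - 4)(s + 4); at s=-3 this is 42, so s decreases.
∂f/∂t = 6(t - 2)(t - 1); at t=3 this is 12, so t decreases.
s converges to its nearest critical value -4 (a local min of the s-part); t converges to 2. The iterate converges to (-4, 2).

(-4, 2)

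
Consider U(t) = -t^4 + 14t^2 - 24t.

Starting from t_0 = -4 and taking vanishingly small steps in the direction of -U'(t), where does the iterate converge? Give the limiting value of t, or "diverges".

U'(t) = -4(t - 2)(t - 1)(t + 3), so U'(-4) = 120.
Gradient descent moves in the -U' direction, i.e. t is decreasing.
There is no critical point below t=-4, and U' keeps the same sign, so the iterate runs off to −∞.

diverges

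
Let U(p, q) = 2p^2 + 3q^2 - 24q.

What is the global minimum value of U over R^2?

-48

U(p,q) separates as A(p) + B(q), so its minimum is min A + min B.
A'(p) = 4p vanishes at p ∈ {0}; B'(q) = 6q - 24 vanishes at q ∈ {4}.
Local minima of A (where A''>0): A(0)=0. Local minima of B: B(4)=-48.
So the global minimum of U is A(0) + B(4) = 0 − 48 = -48, attained at (0, 4).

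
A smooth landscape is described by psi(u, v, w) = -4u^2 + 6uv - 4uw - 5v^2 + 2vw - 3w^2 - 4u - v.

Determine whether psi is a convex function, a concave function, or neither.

concave

psi is quadratic, so its Hessian is the constant matrix H = [[-8, 6, -4], [6, -10, 2], [-4, 2, -6]].
Leading principal minors: -8, 44, -168.
Signs alternate −, +, − ⇒ H ≺ 0 ⇒ concave.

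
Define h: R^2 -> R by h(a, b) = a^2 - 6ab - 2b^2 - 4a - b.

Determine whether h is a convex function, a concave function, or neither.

neither

h is quadratic, so its Hessian is the constant matrix H = [[2, -6], [-6, -4]].
det(H) = -44, tr(H) = -2.
det(H) < 0, so H is indefinite: neither convex nor concave.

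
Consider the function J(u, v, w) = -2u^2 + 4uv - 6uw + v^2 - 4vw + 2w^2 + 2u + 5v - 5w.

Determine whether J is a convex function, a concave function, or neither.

J is quadratic, so its Hessian is the constant matrix H = [[-4, 4, -6], [4, 2, -4], [-6, -4, 4]].
Leading principal minors: -4, -24, 88.
Neither pattern holds ⇒ H is indefinite ⇒ neither convex nor concave.

neither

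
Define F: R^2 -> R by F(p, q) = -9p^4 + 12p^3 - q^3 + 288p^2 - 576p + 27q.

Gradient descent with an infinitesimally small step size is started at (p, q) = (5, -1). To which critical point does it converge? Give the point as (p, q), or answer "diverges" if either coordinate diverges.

diverges

F is separable, so gradient descent decouples: p follows -∂F/∂p, q follows -∂F/∂q.
∂F/∂p = -36(p - 4)(p - 1)(p + 4); at p=5 this is -1296, so p increases.
∂F/∂q = -3(q - 3)(q + 3); at q=-1 this is 24, so q decreases.
The p-coordinate has no critical point in that direction and runs off to infinity.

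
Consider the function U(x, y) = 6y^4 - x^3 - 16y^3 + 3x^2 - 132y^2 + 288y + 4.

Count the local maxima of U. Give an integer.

1

U separates as a function of x plus a function of y, so ∇U=0 decouples.
∂U/∂x = -3x(x - 2) = 0 at x ∈ {0, 2}; ∂U/∂y = 24(y - 4)(y - 1)(y + 3) = 0 at y ∈ {-3, 1, 4}.
The Hessian is diagonal: diag(U_xx, U_yy). Second derivatives: U_xx(0)=6, U_xx(2)=-6; U_yy(-3)=672, U_yy(1)=-288, U_yy(4)=504.
Local maxima occur where both diagonal entries negative: (2, 1). Count: 1.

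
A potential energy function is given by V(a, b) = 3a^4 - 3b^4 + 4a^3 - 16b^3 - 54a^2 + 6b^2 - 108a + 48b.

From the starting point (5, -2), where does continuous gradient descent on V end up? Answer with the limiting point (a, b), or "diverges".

(3, -1)

V is separable, so gradient descent decouples: a follows -∂V/∂a, b follows -∂V/∂b.
∂V/∂a = 12(a - 3)(a + 1)(a + 3); at a=5 this is 1152, so a decreases.
∂V/∂b = -12(b - 1)(b + 1)(b + 4); at b=-2 this is -72, so b increases.
a converges to its nearest critical value 3 (a local min of the a-part); b converges to -1. The iterate converges to (3, -1).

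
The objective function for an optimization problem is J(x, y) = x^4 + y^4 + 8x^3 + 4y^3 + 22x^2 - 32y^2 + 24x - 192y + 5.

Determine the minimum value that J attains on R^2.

J(x,y) separates as P(x) + Q(y) + 5, so its minimum is min P + min Q + 5.
P'(x) = 4(x + 1)(x + 2)(x + 3) vanishes at x ∈ {-3, -2, -1}; Q'(y) = 4(y - 4)(y + 3)(y + 4) vanishes at y ∈ {-4, -3, 4}.
Local minima of P (where P''>0): P(-3)=-9, P(-1)=-9. Local minima of Q: Q(-4)=256, Q(4)=-768.
So the global minimum of J is P(-3) + Q(4) + 5 = -9 − 768 + 5 = -772, attained at (-3, 4).

-772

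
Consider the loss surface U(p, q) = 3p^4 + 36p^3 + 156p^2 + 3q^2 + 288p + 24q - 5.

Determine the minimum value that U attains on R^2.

-245

U(p,q) separates as A(p) + B(q) − 5, so its minimum is min A + min B − 5.
A'(p) = 12(p + 2)(p + 3)(p + 4) vanishes at p ∈ {-4, -3, -2}; B'(q) = 6q + 24 vanishes at q ∈ {-4}.
Local minima of A (where A''>0): A(-4)=-192, A(-2)=-192. Local minima of B: B(-4)=-48.
So the global minimum of U is A(-4) + B(-4) − 5 = -192 − 48 − 5 = -245, attained at (-4, -4).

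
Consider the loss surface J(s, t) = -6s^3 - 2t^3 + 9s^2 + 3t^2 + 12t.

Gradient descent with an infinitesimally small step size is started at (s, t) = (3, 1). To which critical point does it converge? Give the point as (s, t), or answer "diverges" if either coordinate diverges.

J is separable, so gradient descent decouples: s follows -∂J/∂s, t follows -∂J/∂t.
∂J/∂s = -18s(s - 1); at s=3 this is -108, so s increases.
∂J/∂t = -6(t - 2)(t + 1); at t=1 this is 12, so t decreases.
The s-coordinate has no critical point in that direction and runs off to infinity.

diverges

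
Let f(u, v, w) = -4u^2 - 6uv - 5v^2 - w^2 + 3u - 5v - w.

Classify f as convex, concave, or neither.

f is quadratic, so its Hessian is the constant matrix H = [[-8, -6, 0], [-6, -10, 0], [0, 0, -2]].
Leading principal minors: -8, 44, -88.
Signs alternate −, +, − ⇒ H ≺ 0 ⇒ concave.

concave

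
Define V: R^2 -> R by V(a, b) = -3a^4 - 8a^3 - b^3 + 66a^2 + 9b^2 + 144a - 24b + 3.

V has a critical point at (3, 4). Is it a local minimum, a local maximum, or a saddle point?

local maximum

The mixed partial ∂²V/∂a∂b is 0, so the Hessian at any point is diag(V_aa, V_bb) = diag(12(-3a^2 - 4a + 11), 6(-b + 3)).
At (3, 4): H = diag(-336, -6).
Both eigenvalues are negative, so H is negative definite: a local maximum.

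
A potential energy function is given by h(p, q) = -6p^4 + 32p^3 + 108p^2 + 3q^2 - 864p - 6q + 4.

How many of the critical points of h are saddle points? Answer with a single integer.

h separates as a function of p plus a function of q, so ∇h=0 decouples.
∂h/∂p = -24(p - 4)(p - 3)(p + 3) = 0 at p ∈ {-3, 3, 4}; ∂h/∂q = 6(q - 1) = 0 at q ∈ {1}.
The Hessian is diagonal: diag(h_pp, h_qq). Second derivatives: h_pp(-3)=-1008, h_pp(3)=144, h_pp(4)=-168; h_qq(1)=6.
Saddle points occur where the two diagonal entries have opposite signs: (-3, 1), (4, 1). Count: 2.

2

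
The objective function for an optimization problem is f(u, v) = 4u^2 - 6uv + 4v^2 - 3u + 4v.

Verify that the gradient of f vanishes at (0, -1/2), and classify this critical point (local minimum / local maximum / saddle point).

∇f = (8u - 6v - 3, -6u + 8v + 4); substituting (0, -1/2) gives ∇f = (0, 0), so (0, -1/2) is indeed a critical point.
The Hessian of f is constant: H = [[8, -6], [-6, 8]].
det(H) = 8·8 − (-6)² = 28.
det(H) > 0 and tr(H) = 16 > 0, so H is positive definite and the point is a local minimum.

local minimum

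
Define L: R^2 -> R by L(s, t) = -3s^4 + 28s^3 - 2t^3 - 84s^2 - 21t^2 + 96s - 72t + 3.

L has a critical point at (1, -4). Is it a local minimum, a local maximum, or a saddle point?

saddle point

The mixed partial ∂²L/∂s∂t is 0, so the Hessian at any point is diag(L_ss, L_tt) = diag(12(-3s^2 + 14s - 14), -6(2t + 7)).
At (1, -4): H = diag(-36, 6).
The eigenvalues have opposite signs, so H is indefinite: a saddle point.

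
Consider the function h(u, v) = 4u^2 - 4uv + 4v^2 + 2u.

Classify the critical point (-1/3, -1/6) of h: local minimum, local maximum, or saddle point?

local minimum

The Hessian of h is constant: H = [[8, -4], [-4, 8]].
det(H) = 8·8 − (-4)² = 48.
det(H) > 0 and tr(H) = 16 > 0, so H is positive definite and the point is a local minimum.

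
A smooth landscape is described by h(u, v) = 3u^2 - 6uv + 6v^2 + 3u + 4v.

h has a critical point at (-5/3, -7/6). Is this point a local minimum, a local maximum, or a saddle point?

local minimum

The Hessian of h is constant: H = [[6, -6], [-6, 12]].
det(H) = 6·12 − (-6)² = 36.
det(H) > 0 and tr(H) = 18 > 0, so H is positive definite and the point is a local minimum.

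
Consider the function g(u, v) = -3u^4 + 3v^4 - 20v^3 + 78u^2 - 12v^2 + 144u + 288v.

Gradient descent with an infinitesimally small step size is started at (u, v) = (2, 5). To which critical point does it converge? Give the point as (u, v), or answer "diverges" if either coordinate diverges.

(-1, 4)

g is separable, so gradient descent decouples: u follows -∂g/∂u, v follows -∂g/∂v.
∂g/∂u = -12(u - 4)(u + 1)(u + 3); at u=2 this is 360, so u decreases.
∂g/∂v = 12(v - 4)(v - 3)(v + 2); at v=5 this is 168, so v decreases.
u converges to its nearest critical value -1 (a local min of the u-part); v converges to 4. The iterate converges to (-1, 4).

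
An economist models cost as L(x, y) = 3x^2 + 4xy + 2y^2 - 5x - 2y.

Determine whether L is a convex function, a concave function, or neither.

L is quadratic, so its Hessian is the constant matrix H = [[6, 4], [4, 4]].
det(H) = 8, tr(H) = 10.
det(H) > 0 and tr(H) > 0, so H is positive definite everywhere: convex.

convex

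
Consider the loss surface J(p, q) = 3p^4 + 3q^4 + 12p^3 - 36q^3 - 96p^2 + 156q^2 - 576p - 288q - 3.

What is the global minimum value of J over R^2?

-2499

J(p,q) separates as A(p) + B(q) − 3, so its minimum is min A + min B − 3.
A'(p) = 12(p - 4)(p + 3)(p + 4) vanishes at p ∈ {-4, -3, 4}; B'(q) = 12(q - 4)(q - 3)(q - 2) vanishes at q ∈ {2, 3, 4}.
Local minima of A (where A''>0): A(-4)=768, A(4)=-2304. Local minima of B: B(2)=-192, B(4)=-192.
So the global minimum of J is A(4) + B(2) − 3 = -2304 − 192 − 3 = -2499, attained at (4, 2).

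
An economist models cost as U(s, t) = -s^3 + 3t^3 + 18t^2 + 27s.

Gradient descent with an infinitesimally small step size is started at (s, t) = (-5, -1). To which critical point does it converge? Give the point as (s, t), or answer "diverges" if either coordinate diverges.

(-3, 0)

U is separable, so gradient descent decouples: s follows -∂U/∂s, t follows -∂U/∂t.
∂U/∂s = -3(s - 3)(s + 3); at s=-5 this is -48, so s increases.
∂U/∂t = 9t(t + 4); at t=-1 this is -27, so t increases.
s converges to its nearest critical value -3 (a local min of the s-part); t converges to 0. The iterate converges to (-3, 0).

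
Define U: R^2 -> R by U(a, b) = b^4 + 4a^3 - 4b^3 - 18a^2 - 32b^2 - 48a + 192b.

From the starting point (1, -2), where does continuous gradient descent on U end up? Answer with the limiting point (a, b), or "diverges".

(4, -4)

U is separable, so gradient descent decouples: a follows -∂U/∂a, b follows -∂U/∂b.
∂U/∂a = 12(a - 4)(a + 1); at a=1 this is -72, so a increases.
∂U/∂b = 4(b - 4)(b - 3)(b + 4); at b=-2 this is 240, so b decreases.
a converges to its nearest critical value 4 (a local min of the a-part); b converges to -4. The iterate converges to (4, -4).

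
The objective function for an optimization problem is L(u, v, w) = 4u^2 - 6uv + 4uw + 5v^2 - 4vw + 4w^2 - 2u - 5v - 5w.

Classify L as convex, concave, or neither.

convex

L is quadratic, so its Hessian is the constant matrix H = [[8, -6, 4], [-6, 10, -4], [4, -4, 8]].
Leading principal minors: 8, 44, 256.
All positive ⇒ H ≻ 0 ⇒ convex.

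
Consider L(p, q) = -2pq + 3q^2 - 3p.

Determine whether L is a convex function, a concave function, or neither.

L is quadratic, so its Hessian is the constant matrix H = [[0, -2], [-2, 6]].
det(H) = -4, tr(H) = 6.
det(H) < 0, so H is indefinite: neither convex nor concave.

neither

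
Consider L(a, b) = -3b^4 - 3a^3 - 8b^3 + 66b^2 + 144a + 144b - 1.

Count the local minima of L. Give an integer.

1

L separates as a function of a plus a function of b, so ∇L=0 decouples.
∂L/∂a = -9(a - 4)(a + 4) = 0 at a ∈ {-4, 4}; ∂L/∂b = -12(b - 3)(b + 1)(b + 4) = 0 at b ∈ {-4, -1, 3}.
The Hessian is diagonal: diag(L_aa, L_bb). Second derivatives: L_aa(-4)=72, L_aa(4)=-72; L_bb(-4)=-252, L_bb(-1)=144, L_bb(3)=-336.
Local minima occur where both diagonal entries positive: (-4, -1). Count: 1.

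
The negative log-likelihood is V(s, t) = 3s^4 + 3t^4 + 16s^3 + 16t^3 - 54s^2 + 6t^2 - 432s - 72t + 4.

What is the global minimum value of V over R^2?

-1150

V(s,t) separates as P(s) + Q(t) + 4, so its minimum is min P + min Q + 4.
P'(s) = 12(s - 3)(s + 3)(s + 4) vanishes at s ∈ {-4, -3, 3}; Q'(t) = 12(t - 1)(t + 2)(t + 3) vanishes at t ∈ {-3, -2, 1}.
Local minima of P (where P''>0): P(-4)=608, P(3)=-1107. Local minima of Q: Q(-3)=81, Q(1)=-47.
So the global minimum of V is P(3) + Q(1) + 4 = -1107 − 47 + 4 = -1150, attained at (3, 1).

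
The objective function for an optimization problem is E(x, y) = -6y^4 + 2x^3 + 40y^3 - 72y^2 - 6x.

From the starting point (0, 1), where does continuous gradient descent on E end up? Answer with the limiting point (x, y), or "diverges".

(1, 2)

E is separable, so gradient descent decouples: x follows -∂E/∂x, y follows -∂E/∂y.
∂E/∂x = 6(x - 1)(x + 1); at x=0 this is -6, so x increases.
∂E/∂y = -24y(y - 3)(y - 2); at y=1 this is -48, so y increases.
x converges to its nearest critical value 1 (a local min of the x-part); y converges to 2. The iterate converges to (1, 2).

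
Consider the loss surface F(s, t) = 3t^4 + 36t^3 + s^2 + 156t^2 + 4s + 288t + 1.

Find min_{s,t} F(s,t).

F(s,t) separates as P(s) + Q(t) + 1, so its minimum is min P + min Q + 1.
P'(s) = 2s + 4 vanishes at s ∈ {-2}; Q'(t) = 12(t + 2)(t + 3)(t + 4) vanishes at t ∈ {-4, -3, -2}.
Local minima of P (where P''>0): P(-2)=-4. Local minima of Q: Q(-4)=-192, Q(-2)=-192.
So the global minimum of F is P(-2) + Q(-4) + 1 = -4 − 192 + 1 = -195, attained at (-2, -4).

-195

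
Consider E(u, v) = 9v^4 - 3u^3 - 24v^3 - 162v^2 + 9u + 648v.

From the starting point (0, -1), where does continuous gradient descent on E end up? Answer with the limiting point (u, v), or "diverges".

(-1, -3)

E is separable, so gradient descent decouples: u follows -∂E/∂u, v follows -∂E/∂v.
∂E/∂u = -9(u - 1)(u + 1); at u=0 this is 9, so u decreases.
∂E/∂v = 36(v - 3)(v - 2)(v + 3); at v=-1 this is 864, so v decreases.
u converges to its nearest critical value -1 (a local min of the u-part); v converges to -3. The iterate converges to (-1, -3).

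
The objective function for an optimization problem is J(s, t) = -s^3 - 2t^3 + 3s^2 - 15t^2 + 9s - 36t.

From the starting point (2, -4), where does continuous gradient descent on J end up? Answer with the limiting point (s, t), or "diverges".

(-1, -3)

J is separable, so gradient descent decouples: s follows -∂J/∂s, t follows -∂J/∂t.
∂J/∂s = -3(s - 3)(s + 1); at s=2 this is 9, so s decreases.
∂J/∂t = -6(t + 2)(t + 3); at t=-4 this is -12, so t increases.
s converges to its nearest critical value -1 (a local min of the s-part); t converges to -3. The iterate converges to (-1, -3).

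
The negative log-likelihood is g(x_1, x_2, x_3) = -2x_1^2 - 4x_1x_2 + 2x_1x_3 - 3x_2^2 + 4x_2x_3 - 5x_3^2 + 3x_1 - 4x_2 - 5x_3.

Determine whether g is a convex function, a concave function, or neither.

concave

g is quadratic, so its Hessian is the constant matrix H = [[-4, -4, 2], [-4, -6, 4], [2, 4, -10]].
Leading principal minors: -4, 8, -56.
Signs alternate −, +, − ⇒ H ≺ 0 ⇒ concave.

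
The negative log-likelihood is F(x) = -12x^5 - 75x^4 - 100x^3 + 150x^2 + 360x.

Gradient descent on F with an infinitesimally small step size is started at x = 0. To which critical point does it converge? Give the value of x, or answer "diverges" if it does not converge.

F'(x) = -60(x - 1)(x + 1)(x + 2)(x + 3), so F'(0) = 360.
Gradient descent moves in the -F' direction, i.e. x is decreasing.
The nearest critical point in that direction is x = -1, where F'' = 240 > 0 (a local minimum). The iterate converges there.

-1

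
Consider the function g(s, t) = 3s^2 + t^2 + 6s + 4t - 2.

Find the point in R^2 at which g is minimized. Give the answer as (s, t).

(-1, -2)

g(s,t) separates as P(s) + Q(t) − 2, so its minimum is min P + min Q − 2.
P'(s) = 6s + 6 vanishes at s ∈ {-1}; Q'(t) = 2(t + 2) vanishes at t ∈ {-2}.
Local minima of P (where P''>0): P(-1)=-3. Local minima of Q: Q(-2)=-4.
So the global minimum of g is P(-1) + Q(-2) − 2 = -3 − 4 − 2 = -9, attained at (-1, -2).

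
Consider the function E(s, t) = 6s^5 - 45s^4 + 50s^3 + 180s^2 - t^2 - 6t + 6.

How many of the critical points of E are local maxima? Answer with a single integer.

2

E separates as a function of s plus a function of t, so ∇E=0 decouples.
∂E/∂s = 30s(s - 4)(s - 3)(s + 1) = 0 at s ∈ {-1, 0, 3, 4}; ∂E/∂t = -2(t + 3) = 0 at t ∈ {-3}.
The Hessian is diagonal: diag(E_ss, E_tt). Second derivatives: E_ss(-1)=-600, E_ss(0)=360, E_ss(3)=-360, E_ss(4)=600; E_tt(-3)=-2.
Local maxima occur where both diagonal entries negative: (-1, -3), (3, -3). Count: 2.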